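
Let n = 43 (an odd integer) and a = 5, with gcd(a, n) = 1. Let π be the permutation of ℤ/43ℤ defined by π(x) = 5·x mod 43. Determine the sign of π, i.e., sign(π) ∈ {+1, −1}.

Orbit of 22 under x↦5x: [22, 24, 34, 41, 33, 36, 8]… (length divides ord_43(5)).
Cycle lengths of π_5 on ℤ/43ℤ: [42, 1]; 2 cycles in total.
43 − 2 = 41 transpositions; sign(π) = (−1)^41 = -1.
Check: (5/43) = -1 by Zolotarev.

-1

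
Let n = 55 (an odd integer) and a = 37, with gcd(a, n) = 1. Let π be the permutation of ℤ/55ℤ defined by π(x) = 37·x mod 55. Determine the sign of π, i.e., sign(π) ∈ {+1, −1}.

Start at x=27: 27 → 9 → 3 → 1 → 37 → 49 → 53 → … (one orbit).
Cycle lengths of π_37 on ℤ/55ℤ: [20, 20, 5, 5, 4, 1]; 6 cycles in total.
With 6 cycles on 55 points, sign = (−1)^{55−6} = -1.

-1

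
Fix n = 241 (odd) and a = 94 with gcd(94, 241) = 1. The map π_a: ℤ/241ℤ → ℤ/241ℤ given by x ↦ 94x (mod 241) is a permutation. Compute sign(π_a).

+1

Trace 94: π^k(94) = [94, 160, 98, 54, 15, 205, 231] for k=0..6.
Cycle type of π: 15×16 + 1; total 17 cycles.
241 − 17 = 224 transpositions; sign(π) = (−1)^224 = +1.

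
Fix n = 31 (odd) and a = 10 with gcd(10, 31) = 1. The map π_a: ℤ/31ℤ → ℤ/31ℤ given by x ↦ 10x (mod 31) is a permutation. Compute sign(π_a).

+1

Trace 28: π^k(28) = [28, 1, 10, 7, 8, 18, 25] for k=0..6.
π_10 has 3 disjoint cycles with lengths [15, 15, 1] on {0,…,30}.
31 − 3 = 28 transpositions; sign(π) = (−1)^28 = +1.
The Jacobi symbol (10|31) = +1 (Zolotarev) agrees.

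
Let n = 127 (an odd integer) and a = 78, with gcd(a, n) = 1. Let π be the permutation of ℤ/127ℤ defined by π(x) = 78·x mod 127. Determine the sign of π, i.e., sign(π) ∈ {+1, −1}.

Start at x=57: 57 → 1 → 78 → 115 → 80 → 17 → 56 → … (one orbit).
π_78 has 2 disjoint cycles with lengths [126, 1] on {0,…,126}.
2 cycles on 127: each ℓ→(−1)^(ℓ−1), product (−1)^125 = -1.
(78|127)_J = -1 (Zolotarev's lemma cross-check).

-1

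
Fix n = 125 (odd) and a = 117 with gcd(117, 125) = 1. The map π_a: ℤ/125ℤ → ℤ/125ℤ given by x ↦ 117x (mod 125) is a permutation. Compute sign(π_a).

-1

Orbit of 3 under x↦117x: [3, 101, 67, 89, 38, 71, 57]… (length divides ord_125(117)).
π_117 has 4 disjoint cycles with lengths [100, 20, 4, 1] on {0,…,124}.
4 cycles on 125: each ℓ→(−1)^(ℓ−1), product (−1)^121 = -1.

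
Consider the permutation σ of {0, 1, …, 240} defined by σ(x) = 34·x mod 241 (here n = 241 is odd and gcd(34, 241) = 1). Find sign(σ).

Orbit of 94 under x↦34x: [94, 63, 214, 46, 118, 156, 2]… (length divides ord_241(34)).
Cycle type of π: 240 + 1; total 2 cycles.
n − c = 241 − 2 = 239; sign = (−1)^239 = -1.

-1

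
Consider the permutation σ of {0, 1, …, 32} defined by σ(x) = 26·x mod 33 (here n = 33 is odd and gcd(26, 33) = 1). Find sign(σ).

-1

Trace 20: π^k(20) = [20, 25, 23, 4, 5, 31, 14] for k=0..6.
π_26 has 6 disjoint cycles with lengths [10, 10, 5, 5, 2, 1] on {0,…,32}.
sign(π) = (−1)^{n − #cycles} = (−1)^{33−6} = (−1)^27 = -1.
The Jacobi symbol (26|33) = -1 (Zolotarev) agrees.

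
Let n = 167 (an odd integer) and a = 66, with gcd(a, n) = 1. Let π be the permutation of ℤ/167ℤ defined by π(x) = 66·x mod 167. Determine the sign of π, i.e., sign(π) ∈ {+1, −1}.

+1

Orbit of 14 under x↦66x: [14, 89, 29, 77, 72, 76, 6]… (length divides ord_167(66)).
The orbit structure of x ↦ 66x mod 167: 3 orbits of sizes [83, 83, 1].
3 cycles on 167: each ℓ→(−1)^(ℓ−1), product (−1)^164 = +1.
Check: (66/167) = +1 by Zolotarev.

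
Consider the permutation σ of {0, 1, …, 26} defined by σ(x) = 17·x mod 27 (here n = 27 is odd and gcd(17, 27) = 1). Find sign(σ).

Trace 17: π^k(17) = [17, 19, 26, 10, 8, 1] for k=0..5.
Cycle lengths of π_17 on ℤ/27ℤ: [6, 6, 6, 2, 2, 2, 2, 1]; 8 cycles in total.
sign(π) = (−1)^{n − #cycles} = (−1)^{27−8} = (−1)^19 = -1.
(17|27)_J = -1 (Zolotarev's lemma cross-check).

-1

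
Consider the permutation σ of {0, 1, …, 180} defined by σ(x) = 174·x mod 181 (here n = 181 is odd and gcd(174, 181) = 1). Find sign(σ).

-1

Trace 7: π^k(7) = [7, 132, 162, 133, 155, 1, 174] for k=0..6.
The orbit structure of x ↦ 174x mod 181: 16 orbits of sizes [12, 12, 12, 12, 12, 12, 12, 12, 12, 12, 12, 12, 12, 12, 12, 1].
With 16 cycles on 181 points, sign = (−1)^{181−16} = -1.
Check: (174/181) = -1 by Zolotarev.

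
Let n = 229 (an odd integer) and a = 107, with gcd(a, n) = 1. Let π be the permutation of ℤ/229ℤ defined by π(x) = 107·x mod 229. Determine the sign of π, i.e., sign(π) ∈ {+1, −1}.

Orbit of 122 under x↦107x: [122, 1, 107, 228]… (length divides ord_229(107)).
π_107 has 58 disjoint cycles with lengths [4, 4, 4, 4, 4, 4, 4, 4, 4, 4, 4, 4, 4, 4, 4, 4, 4, 4, 4, 4, 4, 4, 4, 4, 4, 4, 4, 4, 4, 4, 4, 4, 4, 4, 4, 4, 4, 4, 4, 4, 4, 4, 4, 4, 4, 4, 4, 4, 4, 4, 4, 4, 4, 4, 4, 4, 4, 1] on {0,…,228}.
With 58 cycles on 229 points, sign = (−1)^{229−58} = -1.
The Jacobi symbol (107|229) = -1 (Zolotarev) agrees.

-1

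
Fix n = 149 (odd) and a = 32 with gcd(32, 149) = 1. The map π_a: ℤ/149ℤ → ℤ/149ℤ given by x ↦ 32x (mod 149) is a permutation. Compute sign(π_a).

-1

Trace 37: π^k(37) = [37, 141, 42, 3, 96, 92, 113] for k=0..6.
The orbit structure of x ↦ 32x mod 149: 2 orbits of sizes [148, 1].
Σ(ℓ_i−1) = 149−2 = 147; sign = (−1)^147 = -1.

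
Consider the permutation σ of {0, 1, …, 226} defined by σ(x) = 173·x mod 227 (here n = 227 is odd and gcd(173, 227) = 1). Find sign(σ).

+1

Orbit of 69 under x↦173x: [69, 133, 82, 112, 81, 166, 116]… (length divides ord_227(173)).
Cycle lengths of π_173 on ℤ/227ℤ: [113, 113, 1]; 3 cycles in total.
227 − 3 = 224 transpositions; sign(π) = (−1)^224 = +1.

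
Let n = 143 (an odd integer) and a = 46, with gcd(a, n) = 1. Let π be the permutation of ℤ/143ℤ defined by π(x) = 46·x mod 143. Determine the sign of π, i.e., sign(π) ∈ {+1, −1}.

Orbit of 108 under x↦46x: [108, 106, 14, 72, 23, 57, 48]… (length divides ord_143(46)).
Cycle type of π: 60×2 + 12 + 10 + 1; total 5 cycles.
n − c = 143 − 5 = 138; sign = (−1)^138 = +1.
Via Zolotarev, sign(π_{46}) = (46|143) = +1.

+1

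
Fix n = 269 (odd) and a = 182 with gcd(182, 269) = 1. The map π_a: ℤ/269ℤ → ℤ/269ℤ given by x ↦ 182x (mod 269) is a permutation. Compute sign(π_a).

Trace 96: π^k(96) = [96, 256, 55, 57, 152, 226, 244] for k=0..6.
Cycle type of π: 134×2 + 1; total 3 cycles.
269 − 3 = 266 transpositions; sign(π) = (−1)^266 = +1.

+1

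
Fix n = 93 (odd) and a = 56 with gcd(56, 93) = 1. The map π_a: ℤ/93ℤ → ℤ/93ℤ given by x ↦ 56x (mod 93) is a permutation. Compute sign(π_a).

Orbit of 5 under x↦56x: [5, 1, 56, 67, 32, 25]… (length divides ord_93(56)).
Cycle type of π: 6×10 + 3×10 + 2 + 1; total 22 cycles.
93 − 22 = 71 transpositions; sign(π) = (−1)^71 = -1.
Via Zolotarev, sign(π_{56}) = (56|93) = -1.

-1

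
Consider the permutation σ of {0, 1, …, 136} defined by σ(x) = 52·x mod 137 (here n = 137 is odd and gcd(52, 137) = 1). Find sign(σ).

-1

Start at x=131: 131 → 99 → 79 → 135 → 33 → 72 → 45 → … (one orbit).
2 cycles of lengths [136, 1].
n − c = 137 − 2 = 135; sign = (−1)^135 = -1.
The Jacobi symbol (52|137) = -1 (Zolotarev) agrees.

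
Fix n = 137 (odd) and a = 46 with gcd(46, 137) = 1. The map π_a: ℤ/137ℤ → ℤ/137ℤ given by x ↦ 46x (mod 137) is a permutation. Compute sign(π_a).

Orbit of 39 under x↦46x: [39, 13, 50, 108, 36, 12, 4]… (length divides ord_137(46)).
π_46 has 2 disjoint cycles with lengths [136, 1] on {0,…,136}.
137 − 2 = 135 transpositions; sign(π) = (−1)^135 = -1.

-1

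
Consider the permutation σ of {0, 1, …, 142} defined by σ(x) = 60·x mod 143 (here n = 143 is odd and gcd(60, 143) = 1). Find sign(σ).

-1

Orbit of 122 under x↦60x: [122, 27, 47, 103, 31, 1, 60]… (length divides ord_143(60)).
12 cycles of lengths [20, 20, 20, 20, 20, 20, 5, 5, 4, 4, 4, 1].
Σ(ℓ_i−1) = 143−12 = 131; sign = (−1)^131 = -1.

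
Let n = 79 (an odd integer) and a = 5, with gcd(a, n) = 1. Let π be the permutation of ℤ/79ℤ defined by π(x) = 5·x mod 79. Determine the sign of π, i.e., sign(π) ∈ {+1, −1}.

+1

Trace 36: π^k(36) = [36, 22, 31, 76, 64, 4, 20] for k=0..6.
Cycle lengths of π_5 on ℤ/79ℤ: [39, 39, 1]; 3 cycles in total.
n − c = 79 − 3 = 76; sign = (−1)^76 = +1.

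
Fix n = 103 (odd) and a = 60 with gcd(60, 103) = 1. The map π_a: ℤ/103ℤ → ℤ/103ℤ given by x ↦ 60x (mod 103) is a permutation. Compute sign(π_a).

Start at x=15: 15 → 76 → 28 → 32 → 66 → 46 → 82 → … (one orbit).
Cycle type of π: 51×2 + 1; total 3 cycles.
sign(π) = (−1)^{n − #cycles} = (−1)^{103−3} = (−1)^100 = +1.
(60|103)_J = +1 (Zolotarev's lemma cross-check).

+1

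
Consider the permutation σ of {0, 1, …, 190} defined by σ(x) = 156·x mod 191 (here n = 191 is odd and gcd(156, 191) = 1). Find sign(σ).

+1

Orbit of 54 under x↦156x: [54, 20, 64, 52, 90, 97, 43]… (length divides ord_191(156)).
3 cycles of lengths [95, 95, 1].
191 − 3 = 188 transpositions; sign(π) = (−1)^188 = +1.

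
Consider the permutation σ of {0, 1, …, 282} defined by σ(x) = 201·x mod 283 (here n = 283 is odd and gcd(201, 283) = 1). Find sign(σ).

+1

Start at x=160: 160 → 181 → 157 → 144 → 78 → 113 → 73 → … (one orbit).
Cycle type of π: 141×2 + 1; total 3 cycles.
n − c = 283 − 3 = 280; sign = (−1)^280 = +1.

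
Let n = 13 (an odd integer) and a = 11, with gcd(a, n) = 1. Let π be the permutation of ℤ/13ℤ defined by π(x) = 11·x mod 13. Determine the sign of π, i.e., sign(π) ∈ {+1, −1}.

-1

Orbit of 12 under x↦11x: [12, 2, 9, 8, 10, 6, 1]… (length divides ord_13(11)).
Decompose π into cycles: lengths [12, 1] (2 cycles, including the fixed point 0).
Σ(ℓ_i−1) = 13−2 = 11; sign = (−1)^11 = -1.
Via Zolotarev, sign(π_{11}) = (11|13) = -1.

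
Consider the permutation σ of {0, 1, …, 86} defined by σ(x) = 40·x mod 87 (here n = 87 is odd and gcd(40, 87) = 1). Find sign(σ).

Start at x=37: 37 → 1 → 40 → 34 → 55 → 25 → 43 → … (one orbit).
Cycle type of π: 28×3 + 1×3; total 6 cycles.
87 − 6 = 81 transpositions; sign(π) = (−1)^81 = -1.

-1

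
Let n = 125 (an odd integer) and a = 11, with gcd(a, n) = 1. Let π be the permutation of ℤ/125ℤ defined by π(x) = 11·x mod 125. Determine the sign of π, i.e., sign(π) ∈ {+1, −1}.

Start at x=56: 56 → 116 → 26 → 36 → 21 → 106 → 41 → … (one orbit).
13 cycles of lengths [25, 25, 25, 25, 5, 5, 5, 5, 1, 1, 1, 1, 1].
sign(π) = (−1)^{n − #cycles} = (−1)^{125−13} = (−1)^112 = +1.
Zolotarev: (11|125) = +1, matching the cycle-count sign.

+1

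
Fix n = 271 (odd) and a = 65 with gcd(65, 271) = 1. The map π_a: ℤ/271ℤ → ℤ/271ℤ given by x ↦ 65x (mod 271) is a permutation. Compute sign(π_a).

-1

Trace 113: π^k(113) = [113, 28, 194, 144, 146, 5, 54] for k=0..6.
π_65 has 6 disjoint cycles with lengths [54, 54, 54, 54, 54, 1] on {0,…,270}.
n − c = 271 − 6 = 265; sign = (−1)^265 = -1.
Via Zolotarev, sign(π_{65}) = (65|271) = -1.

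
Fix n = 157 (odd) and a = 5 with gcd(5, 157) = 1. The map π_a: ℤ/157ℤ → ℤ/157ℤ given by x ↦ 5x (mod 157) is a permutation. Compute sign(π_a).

-1

Orbit of 73 under x↦5x: [73, 51, 98, 19, 95, 4, 20]… (length divides ord_157(5)).
Cycle lengths of π_5 on ℤ/157ℤ: [156, 1]; 2 cycles in total.
2 cycles on 157: each ℓ→(−1)^(ℓ−1), product (−1)^155 = -1.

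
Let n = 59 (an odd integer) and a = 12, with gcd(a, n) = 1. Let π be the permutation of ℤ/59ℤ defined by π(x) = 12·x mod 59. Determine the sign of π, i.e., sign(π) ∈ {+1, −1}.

+1

Start at x=36: 36 → 19 → 51 → 22 → 28 → 41 → 20 → … (one orbit).
π_12 has 3 disjoint cycles with lengths [29, 29, 1] on {0,…,58}.
n − c = 59 − 3 = 56; sign = (−1)^56 = +1.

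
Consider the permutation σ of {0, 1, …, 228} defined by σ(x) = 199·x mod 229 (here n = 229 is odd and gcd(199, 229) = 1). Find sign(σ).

-1

Start at x=60: 60 → 32 → 185 → 175 → 17 → 177 → 186 → … (one orbit).
Decompose π into cycles: lengths [76, 76, 76, 1] (4 cycles, including the fixed point 0).
With 4 cycles on 229 points, sign = (−1)^{229−4} = -1.
Via Zolotarev, sign(π_{199}) = (199|229) = -1.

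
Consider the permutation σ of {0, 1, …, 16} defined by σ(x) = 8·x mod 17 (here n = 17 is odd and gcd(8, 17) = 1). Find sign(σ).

Orbit of 16 under x↦8x: [16, 9, 4, 15, 1, 8, 13]… (length divides ord_17(8)).
π_8 has 3 disjoint cycles with lengths [8, 8, 1] on {0,…,16}.
sign(π) = (−1)^{n − #cycles} = (−1)^{17−3} = (−1)^14 = +1.
Via Zolotarev, sign(π_{8}) = (8|17) = +1.

+1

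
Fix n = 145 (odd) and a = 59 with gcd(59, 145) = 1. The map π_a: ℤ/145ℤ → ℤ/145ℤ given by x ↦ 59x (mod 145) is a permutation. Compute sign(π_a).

Start at x=1: 1 → 59 → 1 (one orbit).
Decompose π into cycles: lengths [2, 2, 2, 2, 2, 2, 2, 2, 2, 2, 2, 2, 2, 2, 2, 2, 2, 2, 2, 2, 2, 2, 2, 2, 2, 2, 2, 2, 2, 2, 2, 2, 2, 2, 2, 2, 2, 2, 2, 2, 2, 2, 2, 2, 2, 2, 2, 2, 2, 2, 2, 2, 2, 2, 2, 2, 2, 2, 1, 1, 1, 1, 1, 1, 1, 1, 1, 1, 1, 1, 1, 1, 1, 1, 1, 1, 1, 1, 1, 1, 1, 1, 1, 1, 1, 1, 1] (87 cycles, including the fixed point 0).
145 − 87 = 58 transpositions; sign(π) = (−1)^58 = +1.
Zolotarev: (59|145) = +1, matching the cycle-count sign.

+1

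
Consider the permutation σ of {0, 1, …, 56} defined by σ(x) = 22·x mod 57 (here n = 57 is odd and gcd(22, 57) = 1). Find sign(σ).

Orbit of 46 under x↦22x: [46, 43, 34, 7, 40, 25, 37]… (length divides ord_57(22)).
Decompose π into cycles: lengths [18, 18, 18, 1, 1, 1] (6 cycles, including the fixed point 0).
n − c = 57 − 6 = 51; sign = (−1)^51 = -1.
The Jacobi symbol (22|57) = -1 (Zolotarev) agrees.

-1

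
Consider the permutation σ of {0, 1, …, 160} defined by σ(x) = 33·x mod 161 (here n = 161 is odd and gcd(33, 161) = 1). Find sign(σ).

Start at x=156: 156 → 157 → 29 → 152 → 25 → 20 → 16 → … (one orbit).
π_33 has 5 disjoint cycles with lengths [66, 66, 22, 6, 1] on {0,…,160}.
n − c = 161 − 5 = 156; sign = (−1)^156 = +1.
Zolotarev: (33|161) = +1, matching the cycle-count sign.

+1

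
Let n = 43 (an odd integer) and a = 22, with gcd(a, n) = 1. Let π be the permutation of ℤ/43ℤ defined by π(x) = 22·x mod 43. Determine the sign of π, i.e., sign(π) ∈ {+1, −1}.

Trace 8: π^k(8) = [8, 4, 2, 1, 22, 11, 27] for k=0..6.
Cycle type of π: 14×3 + 1; total 4 cycles.
sign(π) = (−1)^{n − #cycles} = (−1)^{43−4} = (−1)^39 = -1.

-1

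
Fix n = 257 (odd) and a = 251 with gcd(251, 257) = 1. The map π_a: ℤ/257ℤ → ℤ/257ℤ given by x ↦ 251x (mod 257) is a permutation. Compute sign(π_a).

Orbit of 116 under x↦251x: [116, 75, 64, 130, 248, 54, 190]… (length divides ord_257(251)).
2 cycles of lengths [256, 1].
With 2 cycles on 257 points, sign = (−1)^{257−2} = -1.

-1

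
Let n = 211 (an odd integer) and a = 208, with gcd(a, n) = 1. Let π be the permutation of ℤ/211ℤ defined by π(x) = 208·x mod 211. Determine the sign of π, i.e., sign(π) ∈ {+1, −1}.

Orbit of 178 under x↦208x: [178, 99, 125, 47, 70, 1, 208]… (length divides ord_211(208)).
Cycle lengths of π_208 on ℤ/211ℤ: [105, 105, 1]; 3 cycles in total.
211 − 3 = 208 transpositions; sign(π) = (−1)^208 = +1.

+1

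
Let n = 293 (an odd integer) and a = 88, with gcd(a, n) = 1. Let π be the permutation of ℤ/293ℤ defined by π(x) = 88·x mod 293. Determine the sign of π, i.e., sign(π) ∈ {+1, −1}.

+1

Trace 82: π^k(82) = [82, 184, 77, 37, 33, 267, 56] for k=0..6.
The orbit structure of x ↦ 88x mod 293: 3 orbits of sizes [146, 146, 1].
3 cycles on 293: each ℓ→(−1)^(ℓ−1), product (−1)^290 = +1.
Via Zolotarev, sign(π_{88}) = (88|293) = +1.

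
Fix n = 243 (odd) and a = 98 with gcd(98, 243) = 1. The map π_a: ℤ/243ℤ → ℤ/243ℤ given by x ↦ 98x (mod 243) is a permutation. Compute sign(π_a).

Trace 107: π^k(107) = [107, 37, 224, 82, 17, 208, 215] for k=0..6.
Cycle type of π: 54×3 + 18×3 + 6×3 + 2×4 + 1; total 14 cycles.
With 14 cycles on 243 points, sign = (−1)^{243−14} = -1.
Via Zolotarev, sign(π_{98}) = (98|243) = -1.

-1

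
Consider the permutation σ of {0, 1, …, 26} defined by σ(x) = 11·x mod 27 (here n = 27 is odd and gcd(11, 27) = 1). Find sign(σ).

Orbit of 4 under x↦11x: [4, 17, 25, 5, 1, 11, 13]… (length divides ord_27(11)).
The orbit structure of x ↦ 11x mod 27: 4 orbits of sizes [18, 6, 2, 1].
With 4 cycles on 27 points, sign = (−1)^{27−4} = -1.
The Jacobi symbol (11|27) = -1 (Zolotarev) agrees.

-1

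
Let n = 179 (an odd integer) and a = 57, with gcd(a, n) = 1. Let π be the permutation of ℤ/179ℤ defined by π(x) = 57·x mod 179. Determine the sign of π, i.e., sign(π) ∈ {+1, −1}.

+1

Orbit of 100 under x↦57x: [100, 151, 15, 139, 47, 173, 16]… (length divides ord_179(57)).
The orbit structure of x ↦ 57x mod 179: 3 orbits of sizes [89, 89, 1].
With 3 cycles on 179 points, sign = (−1)^{179−3} = +1.
Check: (57/179) = +1 by Zolotarev.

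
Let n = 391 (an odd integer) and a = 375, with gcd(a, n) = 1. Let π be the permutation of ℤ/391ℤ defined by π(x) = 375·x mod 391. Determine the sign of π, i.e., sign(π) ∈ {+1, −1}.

Trace 358: π^k(358) = [358, 137, 154, 273, 324, 290, 52] for k=0..6.
Cycle lengths of π_375 on ℤ/391ℤ: [22, 22, 22, 22, 22, 22, 22, 22, 22, 22, 22, 22, 22, 22, 22, 22, 22, 1, 1, 1, 1, 1, 1, 1, 1, 1, 1, 1, 1, 1, 1, 1, 1, 1]; 34 cycles in total.
34 cycles on 391: each ℓ→(−1)^(ℓ−1), product (−1)^357 = -1.
Check: (375/391) = -1 by Zolotarev.

-1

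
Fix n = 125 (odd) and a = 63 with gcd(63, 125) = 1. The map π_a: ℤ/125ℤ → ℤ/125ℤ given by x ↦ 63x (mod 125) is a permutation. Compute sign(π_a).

-1

Start at x=9: 9 → 67 → 96 → 48 → 24 → 12 → 6 → … (one orbit).
Decompose π into cycles: lengths [100, 20, 4, 1] (4 cycles, including the fixed point 0).
n − c = 125 − 4 = 121; sign = (−1)^121 = -1.
The Jacobi symbol (63|125) = -1 (Zolotarev) agrees.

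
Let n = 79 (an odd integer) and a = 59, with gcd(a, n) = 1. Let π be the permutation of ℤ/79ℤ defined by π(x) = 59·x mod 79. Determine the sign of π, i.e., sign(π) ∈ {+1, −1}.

-1

Orbit of 45 under x↦59x: [45, 48, 67, 3, 19, 15, 16]… (length divides ord_79(59)).
π_59 has 2 disjoint cycles with lengths [78, 1] on {0,…,78}.
With 2 cycles on 79 points, sign = (−1)^{79−2} = -1.
Via Zolotarev, sign(π_{59}) = (59|79) = -1.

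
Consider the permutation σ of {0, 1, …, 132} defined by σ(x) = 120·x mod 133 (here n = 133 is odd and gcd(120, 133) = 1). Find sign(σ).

Orbit of 85 under x↦120x: [85, 92, 1, 120, 36, 64, 99]… (length divides ord_133(120)).
Cycle type of π: 9×14 + 1×7; total 21 cycles.
21 cycles on 133: each ℓ→(−1)^(ℓ−1), product (−1)^112 = +1.

+1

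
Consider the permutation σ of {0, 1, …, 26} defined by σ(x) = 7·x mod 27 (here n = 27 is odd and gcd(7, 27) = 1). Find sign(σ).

Trace 22: π^k(22) = [22, 19, 25, 13, 10, 16, 4] for k=0..6.
π_7 has 7 disjoint cycles with lengths [9, 9, 3, 3, 1, 1, 1] on {0,…,26}.
27 − 7 = 20 transpositions; sign(π) = (−1)^20 = +1.

+1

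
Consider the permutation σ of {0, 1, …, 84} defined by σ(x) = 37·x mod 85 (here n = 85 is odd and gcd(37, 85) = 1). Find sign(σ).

+1

Orbit of 12 under x↦37x: [12, 19, 23, 1, 37, 9, 78]… (length divides ord_85(37)).
The orbit structure of x ↦ 37x mod 85: 7 orbits of sizes [16, 16, 16, 16, 16, 4, 1].
With 7 cycles on 85 points, sign = (−1)^{85−7} = +1.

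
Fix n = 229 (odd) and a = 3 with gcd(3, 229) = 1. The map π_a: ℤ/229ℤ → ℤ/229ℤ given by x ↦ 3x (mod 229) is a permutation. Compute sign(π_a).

Start at x=218: 218 → 196 → 130 → 161 → 25 → 75 → 225 → … (one orbit).
The orbit structure of x ↦ 3x mod 229: 5 orbits of sizes [57, 57, 57, 57, 1].
With 5 cycles on 229 points, sign = (−1)^{229−5} = +1.
The Jacobi symbol (3|229) = +1 (Zolotarev) agrees.

+1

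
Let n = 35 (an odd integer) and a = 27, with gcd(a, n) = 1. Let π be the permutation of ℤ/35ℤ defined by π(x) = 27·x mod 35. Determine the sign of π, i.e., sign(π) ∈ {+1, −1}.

Trace 27: π^k(27) = [27, 29, 13, 1] for k=0..3.
Cycle lengths of π_27 on ℤ/35ℤ: [4, 4, 4, 4, 4, 4, 4, 2, 2, 2, 1]; 11 cycles in total.
35 − 11 = 24 transpositions; sign(π) = (−1)^24 = +1.
The Jacobi symbol (27|35) = +1 (Zolotarev) agrees.

+1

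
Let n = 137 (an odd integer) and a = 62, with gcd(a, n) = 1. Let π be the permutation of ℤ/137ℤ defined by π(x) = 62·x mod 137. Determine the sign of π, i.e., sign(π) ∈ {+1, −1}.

-1

Orbit of 33 under x↦62x: [33, 128, 127, 65, 57, 109, 45]… (length divides ord_137(62)).
Decompose π into cycles: lengths [136, 1] (2 cycles, including the fixed point 0).
2 cycles on 137: each ℓ→(−1)^(ℓ−1), product (−1)^135 = -1.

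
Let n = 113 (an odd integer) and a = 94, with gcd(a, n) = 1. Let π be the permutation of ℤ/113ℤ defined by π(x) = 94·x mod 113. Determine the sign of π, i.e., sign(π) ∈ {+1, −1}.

-1

Orbit of 13 under x↦94x: [13, 92, 60, 103, 77, 6, 112]… (length divides ord_113(94)).
The orbit structure of x ↦ 94x mod 113: 2 orbits of sizes [112, 1].
2 cycles on 113: each ℓ→(−1)^(ℓ−1), product (−1)^111 = -1.
(94|113)_J = -1 (Zolotarev's lemma cross-check).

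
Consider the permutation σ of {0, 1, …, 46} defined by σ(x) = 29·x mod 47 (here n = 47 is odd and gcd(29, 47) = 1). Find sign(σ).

-1

Orbit of 42 under x↦29x: [42, 43, 25, 20, 16, 41, 14]… (length divides ord_47(29)).
The orbit structure of x ↦ 29x mod 47: 2 orbits of sizes [46, 1].
47 − 2 = 45 transpositions; sign(π) = (−1)^45 = -1.
Zolotarev: (29|47) = -1, matching the cycle-count sign.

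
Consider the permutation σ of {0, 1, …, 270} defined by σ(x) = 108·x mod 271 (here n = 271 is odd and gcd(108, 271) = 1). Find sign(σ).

-1

Start at x=180: 180 → 199 → 83 → 21 → 100 → 231 → 16 → … (one orbit).
2 cycles of lengths [270, 1].
With 2 cycles on 271 points, sign = (−1)^{271−2} = -1.
Via Zolotarev, sign(π_{108}) = (108|271) = -1.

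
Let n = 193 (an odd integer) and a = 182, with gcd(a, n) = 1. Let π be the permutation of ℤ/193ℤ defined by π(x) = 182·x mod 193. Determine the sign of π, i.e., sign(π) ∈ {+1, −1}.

Trace 89: π^k(89) = [89, 179, 154, 43, 106, 185, 88] for k=0..6.
π_182 has 4 disjoint cycles with lengths [64, 64, 64, 1] on {0,…,192}.
With 4 cycles on 193 points, sign = (−1)^{193−4} = -1.
Via Zolotarev, sign(π_{182}) = (182|193) = -1.

-1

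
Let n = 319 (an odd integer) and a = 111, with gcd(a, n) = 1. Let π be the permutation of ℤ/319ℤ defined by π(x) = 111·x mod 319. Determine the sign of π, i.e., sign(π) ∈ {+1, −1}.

Start at x=45: 45 → 210 → 23 → 1 → 111 → 199 → 78 → 45 (one orbit).
Cycle lengths of π_111 on ℤ/319ℤ: [7, 7, 7, 7, 7, 7, 7, 7, 7, 7, 7, 7, 7, 7, 7, 7, 7, 7, 7, 7, 7, 7, 7, 7, 7, 7, 7, 7, 7, 7, 7, 7, 7, 7, 7, 7, 7, 7, 7, 7, 7, 7, 7, 7, 1, 1, 1, 1, 1, 1, 1, 1, 1, 1, 1]; 55 cycles in total.
319 − 55 = 264 transpositions; sign(π) = (−1)^264 = +1.
Zolotarev: (111|319) = +1, matching the cycle-count sign.

+1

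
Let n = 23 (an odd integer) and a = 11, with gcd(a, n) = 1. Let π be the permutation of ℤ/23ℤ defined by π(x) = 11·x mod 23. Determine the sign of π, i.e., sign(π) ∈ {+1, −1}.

-1

Start at x=4: 4 → 21 → 1 → 11 → 6 → 20 → 13 → … (one orbit).
Cycle type of π: 22 + 1; total 2 cycles.
n − c = 23 − 2 = 21; sign = (−1)^21 = -1.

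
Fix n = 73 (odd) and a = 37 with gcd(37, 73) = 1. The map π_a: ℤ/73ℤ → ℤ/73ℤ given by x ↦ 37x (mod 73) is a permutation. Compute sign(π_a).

Orbit of 32 under x↦37x: [32, 16, 8, 4, 2, 1, 37]… (length divides ord_73(37)).
π_37 has 9 disjoint cycles with lengths [9, 9, 9, 9, 9, 9, 9, 9, 1] on {0,…,72}.
Σ(ℓ_i−1) = 73−9 = 64; sign = (−1)^64 = +1.
Check: (37/73) = +1 by Zolotarev.

+1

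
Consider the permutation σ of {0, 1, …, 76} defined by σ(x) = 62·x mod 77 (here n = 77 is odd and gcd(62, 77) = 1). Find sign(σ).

+1

Orbit of 41 under x↦62x: [41, 1, 62, 71, 13, 36, 76]… (length divides ord_77(62)).
π_62 has 11 disjoint cycles with lengths [10, 10, 10, 10, 10, 10, 10, 2, 2, 2, 1] on {0,…,76}.
77 − 11 = 66 transpositions; sign(π) = (−1)^66 = +1.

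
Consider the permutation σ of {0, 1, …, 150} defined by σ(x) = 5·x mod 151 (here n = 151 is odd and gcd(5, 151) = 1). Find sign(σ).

Trace 47: π^k(47) = [47, 84, 118, 137, 81, 103, 62] for k=0..6.
Decompose π into cycles: lengths [75, 75, 1] (3 cycles, including the fixed point 0).
sign(π) = (−1)^{n − #cycles} = (−1)^{151−3} = (−1)^148 = +1.
Zolotarev: (5|151) = +1, matching the cycle-count sign.

+1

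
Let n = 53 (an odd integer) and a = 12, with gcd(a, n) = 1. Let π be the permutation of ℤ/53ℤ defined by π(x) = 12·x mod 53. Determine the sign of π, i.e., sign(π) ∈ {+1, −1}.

-1

Start at x=11: 11 → 26 → 47 → 34 → 37 → 20 → 28 → … (one orbit).
Cycle lengths of π_12 on ℤ/53ℤ: [52, 1]; 2 cycles in total.
sign(π) = (−1)^{n − #cycles} = (−1)^{53−2} = (−1)^51 = -1.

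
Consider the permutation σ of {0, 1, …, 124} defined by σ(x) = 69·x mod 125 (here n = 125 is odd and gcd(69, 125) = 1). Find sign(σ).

Start at x=106: 106 → 64 → 41 → 79 → 76 → 119 → 86 → … (one orbit).
7 cycles of lengths [50, 50, 10, 10, 2, 2, 1].
Σ(ℓ_i−1) = 125−7 = 118; sign = (−1)^118 = +1.
Via Zolotarev, sign(π_{69}) = (69|125) = +1.

+1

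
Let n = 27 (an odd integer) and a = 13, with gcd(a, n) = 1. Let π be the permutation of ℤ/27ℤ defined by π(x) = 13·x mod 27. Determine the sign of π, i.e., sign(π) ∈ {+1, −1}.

Orbit of 1 under x↦13x: [1, 13, 7, 10, 22, 16, 19]… (length divides ord_27(13)).
7 cycles of lengths [9, 9, 3, 3, 1, 1, 1].
With 7 cycles on 27 points, sign = (−1)^{27−7} = +1.

+1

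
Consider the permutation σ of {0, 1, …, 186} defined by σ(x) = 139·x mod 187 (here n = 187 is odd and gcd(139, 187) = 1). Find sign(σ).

+1

Start at x=100: 100 → 62 → 16 → 167 → 25 → 109 → 4 → … (one orbit).
5 cycles of lengths [80, 80, 16, 10, 1].
n − c = 187 − 5 = 182; sign = (−1)^182 = +1.
Via Zolotarev, sign(π_{139}) = (139|187) = +1.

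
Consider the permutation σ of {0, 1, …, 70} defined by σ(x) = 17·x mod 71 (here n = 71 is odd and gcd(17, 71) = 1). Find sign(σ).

-1

Trace 54: π^k(54) = [54, 66, 57, 46, 1, 17, 5] for k=0..6.
The orbit structure of x ↦ 17x mod 71: 8 orbits of sizes [10, 10, 10, 10, 10, 10, 10, 1].
n − c = 71 − 8 = 63; sign = (−1)^63 = -1.
(17|71)_J = -1 (Zolotarev's lemma cross-check).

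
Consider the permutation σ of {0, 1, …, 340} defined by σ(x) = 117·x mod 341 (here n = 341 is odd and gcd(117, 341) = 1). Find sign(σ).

+1

Start at x=85: 85 → 56 → 73 → 16 → 167 → 102 → 340 → … (one orbit).
Decompose π into cycles: lengths [30, 30, 30, 30, 30, 30, 30, 30, 30, 30, 30, 10, 1] (13 cycles, including the fixed point 0).
13 cycles on 341: each ℓ→(−1)^(ℓ−1), product (−1)^328 = +1.
The Jacobi symbol (117|341) = +1 (Zolotarev) agrees.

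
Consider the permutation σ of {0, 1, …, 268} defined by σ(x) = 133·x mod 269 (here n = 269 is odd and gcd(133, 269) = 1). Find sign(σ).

+1

Trace 180: π^k(180) = [180, 268, 136, 65, 37, 79, 16] for k=0..6.
Decompose π into cycles: lengths [134, 134, 1] (3 cycles, including the fixed point 0).
With 3 cycles on 269 points, sign = (−1)^{269−3} = +1.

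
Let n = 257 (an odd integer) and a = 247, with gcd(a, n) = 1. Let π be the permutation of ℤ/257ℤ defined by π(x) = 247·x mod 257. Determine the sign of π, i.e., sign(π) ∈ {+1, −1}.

Start at x=27: 27 → 244 → 130 → 242 → 150 → 42 → 94 → … (one orbit).
Decompose π into cycles: lengths [256, 1] (2 cycles, including the fixed point 0).
257 − 2 = 255 transpositions; sign(π) = (−1)^255 = -1.

-1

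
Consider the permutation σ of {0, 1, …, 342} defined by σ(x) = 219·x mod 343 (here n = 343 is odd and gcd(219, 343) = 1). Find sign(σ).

Trace 228: π^k(228) = [228, 197, 268, 39, 309, 100, 291] for k=0..6.
7 cycles of lengths [147, 147, 21, 21, 3, 3, 1].
sign(π) = (−1)^{n − #cycles} = (−1)^{343−7} = (−1)^336 = +1.

+1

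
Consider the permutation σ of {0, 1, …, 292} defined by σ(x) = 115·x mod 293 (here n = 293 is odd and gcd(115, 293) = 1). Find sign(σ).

+1

Trace 46: π^k(46) = [46, 16, 82, 54, 57, 109, 229] for k=0..6.
The orbit structure of x ↦ 115x mod 293: 5 orbits of sizes [73, 73, 73, 73, 1].
sign(π) = (−1)^{n − #cycles} = (−1)^{293−5} = (−1)^288 = +1.
Zolotarev: (115|293) = +1, matching the cycle-count sign.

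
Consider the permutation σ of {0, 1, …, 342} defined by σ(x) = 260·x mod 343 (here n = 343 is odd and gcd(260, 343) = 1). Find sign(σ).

Orbit of 190 under x↦260x: [190, 8, 22, 232, 295, 211, 323]… (length divides ord_343(260)).
Cycle type of π: 49×6 + 7×6 + 1×7; total 19 cycles.
19 cycles on 343: each ℓ→(−1)^(ℓ−1), product (−1)^324 = +1.
The Jacobi symbol (260|343) = +1 (Zolotarev) agrees.

+1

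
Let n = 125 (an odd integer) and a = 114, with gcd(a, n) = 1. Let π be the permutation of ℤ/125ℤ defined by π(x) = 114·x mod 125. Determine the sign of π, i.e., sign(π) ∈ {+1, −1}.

Trace 51: π^k(51) = [51, 64, 46, 119, 66, 24, 111] for k=0..6.
7 cycles of lengths [50, 50, 10, 10, 2, 2, 1].
n − c = 125 − 7 = 118; sign = (−1)^118 = +1.
The Jacobi symbol (114|125) = +1 (Zolotarev) agrees.

+1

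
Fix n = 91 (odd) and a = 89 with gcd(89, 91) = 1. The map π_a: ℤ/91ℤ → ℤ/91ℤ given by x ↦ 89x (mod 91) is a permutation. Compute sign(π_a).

+1

Start at x=59: 59 → 64 → 54 → 74 → 34 → 23 → 45 → … (one orbit).
The orbit structure of x ↦ 89x mod 91: 9 orbits of sizes [12, 12, 12, 12, 12, 12, 12, 6, 1].
With 9 cycles on 91 points, sign = (−1)^{91−9} = +1.
Zolotarev: (89|91) = +1, matching the cycle-count sign.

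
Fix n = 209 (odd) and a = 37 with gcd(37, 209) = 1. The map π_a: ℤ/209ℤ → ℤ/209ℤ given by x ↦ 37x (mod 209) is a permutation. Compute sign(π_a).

Orbit of 75 under x↦37x: [75, 58, 56, 191, 170, 20, 113]… (length divides ord_209(37)).
The orbit structure of x ↦ 37x mod 209: 30 orbits of sizes [10, 10, 10, 10, 10, 10, 10, 10, 10, 10, 10, 10, 10, 10, 10, 10, 10, 10, 5, 5, 2, 2, 2, 2, 2, 2, 2, 2, 2, 1].
With 30 cycles on 209 points, sign = (−1)^{209−30} = -1.
Zolotarev: (37|209) = -1, matching the cycle-count sign.

-1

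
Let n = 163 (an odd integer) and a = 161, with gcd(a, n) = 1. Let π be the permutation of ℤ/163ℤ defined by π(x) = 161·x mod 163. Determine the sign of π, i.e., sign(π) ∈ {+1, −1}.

+1

Start at x=33: 33 → 97 → 132 → 62 → 39 → 85 → 156 → … (one orbit).
Cycle type of π: 81×2 + 1; total 3 cycles.
163 − 3 = 160 transpositions; sign(π) = (−1)^160 = +1.
Check: (161/163) = +1 by Zolotarev.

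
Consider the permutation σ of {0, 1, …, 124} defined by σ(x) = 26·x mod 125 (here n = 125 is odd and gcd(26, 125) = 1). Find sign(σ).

Trace 76: π^k(76) = [76, 101, 1, 26, 51] for k=0..4.
45 cycles of lengths [5, 5, 5, 5, 5, 5, 5, 5, 5, 5, 5, 5, 5, 5, 5, 5, 5, 5, 5, 5, 1, 1, 1, 1, 1, 1, 1, 1, 1, 1, 1, 1, 1, 1, 1, 1, 1, 1, 1, 1, 1, 1, 1, 1, 1].
With 45 cycles on 125 points, sign = (−1)^{125−45} = +1.
The Jacobi symbol (26|125) = +1 (Zolotarev) agrees.

+1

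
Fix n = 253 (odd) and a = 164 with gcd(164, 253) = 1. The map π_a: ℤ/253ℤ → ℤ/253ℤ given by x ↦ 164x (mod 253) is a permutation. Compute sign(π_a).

Trace 78: π^k(78) = [78, 142, 12, 197, 177, 186, 144] for k=0..6.
Decompose π into cycles: lengths [22, 22, 22, 22, 22, 22, 22, 22, 22, 22, 11, 11, 2, 2, 2, 2, 2, 1] (18 cycles, including the fixed point 0).
18 cycles on 253: each ℓ→(−1)^(ℓ−1), product (−1)^235 = -1.

-1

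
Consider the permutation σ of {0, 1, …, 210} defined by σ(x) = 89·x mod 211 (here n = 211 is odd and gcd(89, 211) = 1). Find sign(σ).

Start at x=65: 65 → 88 → 25 → 115 → 107 → 28 → 171 → … (one orbit).
4 cycles of lengths [70, 70, 70, 1].
Σ(ℓ_i−1) = 211−4 = 207; sign = (−1)^207 = -1.
Via Zolotarev, sign(π_{89}) = (89|211) = -1.

-1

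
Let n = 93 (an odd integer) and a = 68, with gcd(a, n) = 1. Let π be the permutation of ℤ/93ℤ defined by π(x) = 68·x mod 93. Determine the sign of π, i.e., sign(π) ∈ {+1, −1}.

Trace 26: π^k(26) = [26, 1, 68, 67, 92, 25] for k=0..5.
The orbit structure of x ↦ 68x mod 93: 17 orbits of sizes [6, 6, 6, 6, 6, 6, 6, 6, 6, 6, 6, 6, 6, 6, 6, 2, 1].
Σ(ℓ_i−1) = 93−17 = 76; sign = (−1)^76 = +1.
(68|93)_J = +1 (Zolotarev's lemma cross-check).

+1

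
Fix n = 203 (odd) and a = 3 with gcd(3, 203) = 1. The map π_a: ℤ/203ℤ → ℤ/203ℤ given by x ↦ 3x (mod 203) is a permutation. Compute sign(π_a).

+1

Trace 61: π^k(61) = [61, 183, 143, 23, 69, 4, 12] for k=0..6.
π_3 has 5 disjoint cycles with lengths [84, 84, 28, 6, 1] on {0,…,202}.
203 − 5 = 198 transpositions; sign(π) = (−1)^198 = +1.
The Jacobi symbol (3|203) = +1 (Zolotarev) agrees.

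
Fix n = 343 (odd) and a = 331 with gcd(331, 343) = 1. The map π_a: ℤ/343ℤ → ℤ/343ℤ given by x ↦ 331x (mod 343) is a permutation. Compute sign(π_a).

Trace 190: π^k(190) = [190, 121, 263, 274, 142, 11, 211] for k=0..6.
The orbit structure of x ↦ 331x mod 343: 7 orbits of sizes [147, 147, 21, 21, 3, 3, 1].
With 7 cycles on 343 points, sign = (−1)^{343−7} = +1.
The Jacobi symbol (331|343) = +1 (Zolotarev) agrees.

+1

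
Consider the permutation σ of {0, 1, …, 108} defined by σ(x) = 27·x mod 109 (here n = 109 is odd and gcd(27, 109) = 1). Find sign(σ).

Trace 16: π^k(16) = [16, 105, 1, 27, 75, 63, 66] for k=0..6.
Decompose π into cycles: lengths [9, 9, 9, 9, 9, 9, 9, 9, 9, 9, 9, 9, 1] (13 cycles, including the fixed point 0).
Σ(ℓ_i−1) = 109−13 = 96; sign = (−1)^96 = +1.
Via Zolotarev, sign(π_{27}) = (27|109) = +1.

+1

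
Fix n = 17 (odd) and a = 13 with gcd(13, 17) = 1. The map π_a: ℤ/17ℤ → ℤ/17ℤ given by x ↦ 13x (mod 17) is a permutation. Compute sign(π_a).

Trace 13: π^k(13) = [13, 16, 4, 1] for k=0..3.
The orbit structure of x ↦ 13x mod 17: 5 orbits of sizes [4, 4, 4, 4, 1].
5 cycles on 17: each ℓ→(−1)^(ℓ−1), product (−1)^12 = +1.

+1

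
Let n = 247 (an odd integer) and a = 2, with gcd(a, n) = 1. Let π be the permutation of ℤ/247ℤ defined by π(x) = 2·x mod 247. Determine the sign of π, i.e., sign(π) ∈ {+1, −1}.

Orbit of 61 under x↦2x: [61, 122, 244, 241, 235, 223, 199]… (length divides ord_247(2)).
Cycle type of π: 36×6 + 18 + 12 + 1; total 9 cycles.
n − c = 247 − 9 = 238; sign = (−1)^238 = +1.
Zolotarev: (2|247) = +1, matching the cycle-count sign.

+1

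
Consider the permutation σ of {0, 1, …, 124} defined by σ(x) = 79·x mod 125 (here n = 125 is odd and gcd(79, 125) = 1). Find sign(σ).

Trace 61: π^k(61) = [61, 69, 76, 4, 66, 89, 31] for k=0..6.
Cycle type of π: 50×2 + 10×2 + 2×2 + 1; total 7 cycles.
125 − 7 = 118 transpositions; sign(π) = (−1)^118 = +1.

+1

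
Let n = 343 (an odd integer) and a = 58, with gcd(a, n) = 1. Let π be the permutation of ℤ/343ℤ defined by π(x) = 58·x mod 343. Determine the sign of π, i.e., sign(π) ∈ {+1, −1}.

+1

Start at x=281: 281 → 177 → 319 → 323 → 212 → 291 → 71 → … (one orbit).
π_58 has 7 disjoint cycles with lengths [147, 147, 21, 21, 3, 3, 1] on {0,…,342}.
n − c = 343 − 7 = 336; sign = (−1)^336 = +1.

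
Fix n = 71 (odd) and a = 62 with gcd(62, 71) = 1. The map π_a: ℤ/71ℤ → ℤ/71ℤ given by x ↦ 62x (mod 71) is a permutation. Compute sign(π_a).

Start at x=5: 5 → 26 → 50 → 47 → 3 → 44 → 30 → … (one orbit).
Cycle type of π: 70 + 1; total 2 cycles.
With 2 cycles on 71 points, sign = (−1)^{71−2} = -1.
(62|71)_J = -1 (Zolotarev's lemma cross-check).

-1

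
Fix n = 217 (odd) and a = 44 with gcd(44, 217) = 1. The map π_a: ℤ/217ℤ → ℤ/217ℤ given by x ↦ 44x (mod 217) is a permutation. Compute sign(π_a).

-1

Start at x=177: 177 → 193 → 29 → 191 → 158 → 8 → 135 → … (one orbit).
The orbit structure of x ↦ 44x mod 217: 10 orbits of sizes [30, 30, 30, 30, 30, 30, 30, 3, 3, 1].
sign(π) = (−1)^{n − #cycles} = (−1)^{217−10} = (−1)^207 = -1.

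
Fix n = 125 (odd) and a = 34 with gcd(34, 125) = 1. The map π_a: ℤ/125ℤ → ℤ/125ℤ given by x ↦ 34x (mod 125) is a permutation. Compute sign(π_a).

Orbit of 61 under x↦34x: [61, 74, 16, 44, 121, 114, 1]… (length divides ord_125(34)).
Cycle lengths of π_34 on ℤ/125ℤ: [50, 50, 10, 10, 2, 2, 1]; 7 cycles in total.
n − c = 125 − 7 = 118; sign = (−1)^118 = +1.

+1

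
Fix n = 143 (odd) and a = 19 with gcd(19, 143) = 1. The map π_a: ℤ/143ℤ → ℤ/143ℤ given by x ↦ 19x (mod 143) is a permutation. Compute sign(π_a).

Start at x=7: 7 → 133 → 96 → 108 → 50 → 92 → 32 → … (one orbit).
Cycle lengths of π_19 on ℤ/143ℤ: [60, 60, 12, 10, 1]; 5 cycles in total.
With 5 cycles on 143 points, sign = (−1)^{143−5} = +1.

+1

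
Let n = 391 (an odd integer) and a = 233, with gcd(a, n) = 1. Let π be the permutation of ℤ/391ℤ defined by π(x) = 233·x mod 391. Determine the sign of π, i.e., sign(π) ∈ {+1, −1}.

Start at x=41: 41 → 169 → 277 → 26 → 193 → 4 → 150 → … (one orbit).
π_233 has 6 disjoint cycles with lengths [176, 176, 16, 11, 11, 1] on {0,…,390}.
With 6 cycles on 391 points, sign = (−1)^{391−6} = -1.
(233|391)_J = -1 (Zolotarev's lemma cross-check).

-1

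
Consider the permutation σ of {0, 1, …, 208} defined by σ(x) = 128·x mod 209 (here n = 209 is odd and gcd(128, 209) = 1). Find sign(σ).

+1

Trace 23: π^k(23) = [23, 18, 5, 13, 201, 21, 180] for k=0..6.
Decompose π into cycles: lengths [90, 90, 18, 10, 1] (5 cycles, including the fixed point 0).
sign(π) = (−1)^{n − #cycles} = (−1)^{209−5} = (−1)^204 = +1.
Check: (128/209) = +1 by Zolotarev.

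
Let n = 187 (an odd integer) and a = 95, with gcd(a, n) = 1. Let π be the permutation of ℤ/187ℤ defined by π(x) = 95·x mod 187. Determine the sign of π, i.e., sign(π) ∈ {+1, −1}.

Trace 86: π^k(86) = [86, 129, 100, 150, 38, 57, 179] for k=0..6.
Decompose π into cycles: lengths [80, 80, 16, 10, 1] (5 cycles, including the fixed point 0).
187 − 5 = 182 transpositions; sign(π) = (−1)^182 = +1.
(95|187)_J = +1 (Zolotarev's lemma cross-check).

+1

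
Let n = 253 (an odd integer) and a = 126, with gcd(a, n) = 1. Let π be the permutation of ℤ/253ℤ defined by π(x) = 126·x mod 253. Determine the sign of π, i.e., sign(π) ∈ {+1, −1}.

Trace 70: π^k(70) = [70, 218, 144, 181, 36, 235, 9] for k=0..6.
Decompose π into cycles: lengths [110, 110, 22, 5, 5, 1] (6 cycles, including the fixed point 0).
6 cycles on 253: each ℓ→(−1)^(ℓ−1), product (−1)^247 = -1.

-1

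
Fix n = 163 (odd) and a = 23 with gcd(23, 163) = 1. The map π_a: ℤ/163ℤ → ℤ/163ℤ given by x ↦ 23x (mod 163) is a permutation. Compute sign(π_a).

-1

Orbit of 133 under x↦23x: [133, 125, 104, 110, 85, 162, 140]… (length divides ord_163(23)).
The orbit structure of x ↦ 23x mod 163: 10 orbits of sizes [18, 18, 18, 18, 18, 18, 18, 18, 18, 1].
n − c = 163 − 10 = 153; sign = (−1)^153 = -1.
Zolotarev: (23|163) = -1, matching the cycle-count sign.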